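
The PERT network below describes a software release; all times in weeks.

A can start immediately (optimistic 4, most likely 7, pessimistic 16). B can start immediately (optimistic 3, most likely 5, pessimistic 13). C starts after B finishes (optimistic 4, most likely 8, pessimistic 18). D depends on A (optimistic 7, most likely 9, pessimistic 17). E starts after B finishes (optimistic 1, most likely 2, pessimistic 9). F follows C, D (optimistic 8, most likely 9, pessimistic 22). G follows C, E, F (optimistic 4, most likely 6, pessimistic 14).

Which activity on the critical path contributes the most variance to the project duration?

F

te_A = (4 + 4·7 + 16)/6 = 48/6 = 8; σ²_A = ((16−4)/6)² = 4.000
te_B = (3 + 4·5 + 13)/6 = 36/6 = 6; σ²_B = ((13−3)/6)² = 2.778
te_C = (4 + 4·8 + 18)/6 = 54/6 = 9; σ²_C = ((18−4)/6)² = 5.444
te_D = (7 + 4·9 + 17)/6 = 60/6 = 10; σ²_D = ((17−7)/6)² = 2.778
te_E = (1 + 4·2 + 9)/6 = 18/6 = 3; σ²_E = ((9−1)/6)² = 1.778
te_F = (8 + 4·9 + 22)/6 = 66/6 = 11; σ²_F = ((22−8)/6)² = 5.444
te_G = (4 + 4·6 + 14)/6 = 42/6 = 7; σ²_G = ((14−4)/6)² = 2.778

Forward pass:
ES_A = 0; EF_A = 8
ES_B = 0; EF_B = 6
ES_C = 6; EF_C = 6+9 = 15
ES_D = 8; EF_D = 8+10 = 18
ES_E = 6; EF_E = 6+3 = 9
ES_F = max(EF_C=15, EF_D=18) = 18; EF_F = 18+11 = 29
ES_G = max(EF_C=15, EF_E=9, EF_F=29) = 29; EF_G = 29+7 = 36
Expected project duration μ = 36 weeks. Critical path: A → D → F → G.

Variances on critical path: σ²_A=4.000, σ²_D=2.778, σ²_F=5.444, σ²_G=2.778.
Largest is σ²_F = 5.444.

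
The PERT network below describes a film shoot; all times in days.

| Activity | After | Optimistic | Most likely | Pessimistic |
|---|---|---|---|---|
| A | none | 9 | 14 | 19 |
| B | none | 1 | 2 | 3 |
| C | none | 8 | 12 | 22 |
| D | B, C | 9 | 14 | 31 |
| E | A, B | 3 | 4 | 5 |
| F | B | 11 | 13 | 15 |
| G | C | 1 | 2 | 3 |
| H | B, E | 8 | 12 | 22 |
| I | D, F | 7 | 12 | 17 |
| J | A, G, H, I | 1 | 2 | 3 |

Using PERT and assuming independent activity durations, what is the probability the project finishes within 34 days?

0.027

te_A = (9 + 4·14 + 19)/6 = 84/6 = 14; σ²_A = ((19−9)/6)² = 2.778
te_B = (1 + 4·2 + 3)/6 = 12/6 = 2; σ²_B = ((3−1)/6)² = 0.111
te_C = (8 + 4·12 + 22)/6 = 78/6 = 13; σ²_C = ((22−8)/6)² = 5.444
te_D = (9 + 4·14 + 31)/6 = 96/6 = 16; σ²_D = ((31−9)/6)² = 13.444
te_E = (3 + 4·4 + 5)/6 = 24/6 = 4; σ²_E = ((5−3)/6)² = 0.111
te_F = (11 + 4·13 + 15)/6 = 78/6 = 13; σ²_F = ((15−11)/6)² = 0.444
te_G = (1 + 4·2 + 3)/6 = 12/6 = 2; σ²_G = ((3−1)/6)² = 0.111
te_H = (8 + 4·12 + 22)/6 = 78/6 = 13; σ²_H = ((22−8)/6)² = 5.444
te_I = (7 + 4·12 + 17)/6 = 72/6 = 12; σ²_I = ((17−7)/6)² = 2.778
te_J = (1 + 4·2 + 3)/6 = 12/6 = 2; σ²_J = ((3−1)/6)² = 0.111

Forward pass:
ES_A = 0; EF_A = 14
ES_B = 0; EF_B = 2
ES_C = 0; EF_C = 13
ES_D = max(EF_B=2, EF_C=13) = 13; EF_D = 13+16 = 29
ES_E = max(EF_A=14, EF_B=2) = 14; EF_E = 14+4 = 18
ES_F = 2; EF_F = 2+13 = 15
ES_G = 13; EF_G = 13+2 = 15
ES_H = max(EF_B=2, EF_E=18) = 18; EF_H = 18+13 = 31
ES_I = max(EF_D=29, EF_F=15) = 29; EF_I = 29+12 = 41
ES_J = max(EF_A=14, EF_G=15, EF_H=31, EF_I=41) = 41; EF_J = 41+2 = 43
Expected project duration μ = 43 days. Critical path: C → D → I → J.

Variance along critical path = 5.444 + 13.444 + 2.778 + 0.111 = 21.778; σ = √21.778 = 4.667 days.
Z = (34 − 43) / 4.667 = -1.929
P(T ≤ 34) = Φ(-1.929) ≈ 0.027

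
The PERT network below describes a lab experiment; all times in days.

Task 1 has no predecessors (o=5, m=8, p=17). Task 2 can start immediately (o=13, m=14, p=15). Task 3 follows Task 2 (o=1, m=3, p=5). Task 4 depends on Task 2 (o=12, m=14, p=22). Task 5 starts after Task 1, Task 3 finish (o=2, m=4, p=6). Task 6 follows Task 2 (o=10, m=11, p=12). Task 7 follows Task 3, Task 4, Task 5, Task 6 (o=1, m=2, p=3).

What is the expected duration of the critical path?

te_Task 1 = (5 + 4·8 + 17)/6 = 54/6 = 9
te_Task 2 = (13 + 4·14 + 15)/6 = 84/6 = 14
te_Task 3 = (1 + 4·3 + 5)/6 = 18/6 = 3
te_Task 4 = (12 + 4·14 + 22)/6 = 90/6 = 15
te_Task 5 = (2 + 4·4 + 6)/6 = 24/6 = 4
te_Task 6 = (10 + 4·11 + 12)/6 = 66/6 = 11
te_Task 7 = (1 + 4·2 + 3)/6 = 12/6 = 2

Forward pass:
ES_Task 1 = 0; EF_Task 1 = 9
ES_Task 2 = 0; EF_Task 2 = 14
ES_Task 3 = 14; EF_Task 3 = 14+3 = 17
ES_Task 4 = 14; EF_Task 4 = 14+15 = 29
ES_Task 5 = max(EF_Task 1=9, EF_Task 3=17) = 17; EF_Task 5 = 17+4 = 21
ES_Task 6 = 14; EF_Task 6 = 14+11 = 25
ES_Task 7 = max(EF_Task 3=17, EF_Task 4=29, EF_Task 5=21, EF_Task 6=25) = 29; EF_Task 7 = 29+2 = 31
Expected project duration μ = 31 days. Critical path: Task 2 → Task 4 → Task 7.

31 days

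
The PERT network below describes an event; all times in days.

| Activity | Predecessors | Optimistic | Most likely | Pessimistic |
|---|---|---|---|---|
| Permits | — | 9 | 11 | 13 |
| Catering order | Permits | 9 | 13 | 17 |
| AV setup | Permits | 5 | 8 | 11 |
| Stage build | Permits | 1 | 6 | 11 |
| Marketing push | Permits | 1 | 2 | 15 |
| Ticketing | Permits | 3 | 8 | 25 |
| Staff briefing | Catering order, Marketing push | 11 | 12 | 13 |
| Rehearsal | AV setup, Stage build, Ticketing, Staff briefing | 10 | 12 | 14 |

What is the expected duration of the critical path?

48 days

te_Permits = (9 + 4·11 + 13)/6 = 66/6 = 11
te_Catering order = (9 + 4·13 + 17)/6 = 78/6 = 13
te_AV setup = (5 + 4·8 + 11)/6 = 48/6 = 8
te_Stage build = (1 + 4·6 + 11)/6 = 36/6 = 6
te_Marketing push = (1 + 4·2 + 15)/6 = 24/6 = 4
te_Ticketing = (3 + 4·8 + 25)/6 = 60/6 = 10
te_Staff briefing = (11 + 4·12 + 13)/6 = 72/6 = 12
te_Rehearsal = (10 + 4·12 + 14)/6 = 72/6 = 12

Forward pass:
ES_Permits = 0; EF_Permits = 11
ES_Catering order = 11; EF_Catering order = 11+13 = 24
ES_AV setup = 11; EF_AV setup = 11+8 = 19
ES_Stage build = 11; EF_Stage build = 11+6 = 17
ES_Marketing push = 11; EF_Marketing push = 11+4 = 15
ES_Ticketing = 11; EF_Ticketing = 11+10 = 21
ES_Staff briefing = max(EF_Catering order=24, EF_Marketing push=15) = 24; EF_Staff briefing = 24+12 = 36
ES_Rehearsal = max(EF_AV setup=19, EF_Stage build=17, EF_Ticketing=21, EF_Staff briefing=36) = 36; EF_Rehearsal = 36+12 = 48
Expected project duration μ = 48 days. Critical path: Permits → Catering order → Staff briefing → Rehearsal.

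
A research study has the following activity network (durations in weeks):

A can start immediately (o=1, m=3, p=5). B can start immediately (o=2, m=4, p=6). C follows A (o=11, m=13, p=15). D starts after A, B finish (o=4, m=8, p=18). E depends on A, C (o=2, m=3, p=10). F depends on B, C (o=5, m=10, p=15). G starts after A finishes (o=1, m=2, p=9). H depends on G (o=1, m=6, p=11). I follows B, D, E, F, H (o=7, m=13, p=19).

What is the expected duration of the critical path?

39 weeks

te_A = (1 + 4·3 + 5)/6 = 18/6 = 3
te_B = (2 + 4·4 + 6)/6 = 24/6 = 4
te_C = (11 + 4·13 + 15)/6 = 78/6 = 13
te_D = (4 + 4·8 + 18)/6 = 54/6 = 9
te_E = (2 + 4·3 + 10)/6 = 24/6 = 4
te_F = (5 + 4·10 + 15)/6 = 60/6 = 10
te_G = (1 + 4·2 + 9)/6 = 18/6 = 3
te_H = (1 + 4·6 + 11)/6 = 36/6 = 6
te_I = (7 + 4·13 + 19)/6 = 78/6 = 13

Forward pass:
ES_A = 0; EF_A = 3
ES_B = 0; EF_B = 4
ES_C = 3; EF_C = 3+13 = 16
ES_D = max(EF_A=3, EF_B=4) = 4; EF_D = 4+9 = 13
ES_E = max(EF_A=3, EF_C=16) = 16; EF_E = 16+4 = 20
ES_F = max(EF_B=4, EF_C=16) = 16; EF_F = 16+10 = 26
ES_G = 3; EF_G = 3+3 = 6
ES_H = 6; EF_H = 6+6 = 12
ES_I = max(EF_B=4, EF_D=13, EF_E=20, EF_F=26, EF_H=12) = 26; EF_I = 26+13 = 39
Expected project duration μ = 39 weeks. Critical path: A → C → F → I.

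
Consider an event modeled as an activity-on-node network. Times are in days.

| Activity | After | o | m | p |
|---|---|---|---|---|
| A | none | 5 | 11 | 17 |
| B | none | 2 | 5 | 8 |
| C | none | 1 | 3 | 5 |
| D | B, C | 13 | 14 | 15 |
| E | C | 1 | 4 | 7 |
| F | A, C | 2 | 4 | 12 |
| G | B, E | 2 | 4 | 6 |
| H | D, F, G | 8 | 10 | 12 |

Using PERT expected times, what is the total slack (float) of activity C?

2 days

te_A = (5 + 4·11 + 17)/6 = 66/6 = 11
te_B = (2 + 4·5 + 8)/6 = 30/6 = 5
te_C = (1 + 4·3 + 5)/6 = 18/6 = 3
te_D = (13 + 4·14 + 15)/6 = 84/6 = 14
te_E = (1 + 4·4 + 7)/6 = 24/6 = 4
te_F = (2 + 4·4 + 12)/6 = 30/6 = 5
te_G = (2 + 4·4 + 6)/6 = 24/6 = 4
te_H = (8 + 4·10 + 12)/6 = 60/6 = 10

Forward pass:
ES_A = 0; EF_A = 11
ES_B = 0; EF_B = 5
ES_C = 0; EF_C = 3
ES_D = max(EF_B=5, EF_C=3) = 5; EF_D = 5+14 = 19
ES_E = 3; EF_E = 3+4 = 7
ES_F = max(EF_A=11, EF_C=3) = 11; EF_F = 11+5 = 16
ES_G = max(EF_B=5, EF_E=7) = 7; EF_G = 7+4 = 11
ES_H = max(EF_D=19, EF_F=16, EF_G=11) = 19; EF_H = 19+10 = 29
Expected project duration μ = 29 days. Critical path: B → D → H.

Backward pass:
LF_H = 29; LS_H = 29−10 = 19
LF_G = LS_H = 19; LS_G = 19−4 = 15
LF_F = LS_H = 19; LS_F = 19−5 = 14
LF_E = LS_G = 15; LS_E = 15−4 = 11
LF_D = LS_H = 19; LS_D = 19−14 = 5
LF_C = min(LS_D=5, LS_E=11, LS_F=14) = 5; LS_C = 5−3 = 2
LF_B = min(LS_D=5, LS_G=15) = 5; LS_B = 5−5 = 0
LF_A = LS_F = 14; LS_A = 14−11 = 3
Slack_C = LS_C − ES_C = 2 − 0 = 2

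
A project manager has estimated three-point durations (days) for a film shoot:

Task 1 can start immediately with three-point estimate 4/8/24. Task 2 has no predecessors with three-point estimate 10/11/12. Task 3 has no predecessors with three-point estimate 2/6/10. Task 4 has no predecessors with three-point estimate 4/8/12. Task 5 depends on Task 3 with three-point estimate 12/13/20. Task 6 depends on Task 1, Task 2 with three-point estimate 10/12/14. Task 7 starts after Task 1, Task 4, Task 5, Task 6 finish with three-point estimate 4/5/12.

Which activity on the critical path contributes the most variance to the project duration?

te_Task 1 = (4 + 4·8 + 24)/6 = 60/6 = 10; σ²_Task 1 = ((24−4)/6)² = 11.111
te_Task 2 = (10 + 4·11 + 12)/6 = 66/6 = 11; σ²_Task 2 = ((12−10)/6)² = 0.111
te_Task 3 = (2 + 4·6 + 10)/6 = 36/6 = 6; σ²_Task 3 = ((10−2)/6)² = 1.778
te_Task 4 = (4 + 4·8 + 12)/6 = 48/6 = 8; σ²_Task 4 = ((12−4)/6)² = 1.778
te_Task 5 = (12 + 4·13 + 20)/6 = 84/6 = 14; σ²_Task 5 = ((20−12)/6)² = 1.778
te_Task 6 = (10 + 4·12 + 14)/6 = 72/6 = 12; σ²_Task 6 = ((14−10)/6)² = 0.444
te_Task 7 = (4 + 4·5 + 12)/6 = 36/6 = 6; σ²_Task 7 = ((12−4)/6)² = 1.778

Forward pass:
ES_Task 1 = 0; EF_Task 1 = 10
ES_Task 2 = 0; EF_Task 2 = 11
ES_Task 3 = 0; EF_Task 3 = 6
ES_Task 4 = 0; EF_Task 4 = 8
ES_Task 5 = 6; EF_Task 5 = 6+14 = 20
ES_Task 6 = max(EF_Task 1=10, EF_Task 2=11) = 11; EF_Task 6 = 11+12 = 23
ES_Task 7 = max(EF_Task 1=10, EF_Task 4=8, EF_Task 5=20, EF_Task 6=23) = 23; EF_Task 7 = 23+6 = 29
Expected project duration μ = 29 days. Critical path: Task 2 → Task 6 → Task 7.

Variances on critical path: σ²_Task 2=0.111, σ²_Task 6=0.444, σ²_Task 7=1.778.
Largest is σ²_Task 7 = 1.778.

Task 7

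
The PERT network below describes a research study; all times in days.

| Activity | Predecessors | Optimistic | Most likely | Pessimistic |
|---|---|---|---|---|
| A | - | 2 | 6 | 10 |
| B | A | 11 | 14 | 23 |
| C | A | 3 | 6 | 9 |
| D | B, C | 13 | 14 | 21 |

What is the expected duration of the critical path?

te_A = (2 + 4·6 + 10)/6 = 36/6 = 6
te_B = (11 + 4·14 + 23)/6 = 90/6 = 15
te_C = (3 + 4·6 + 9)/6 = 36/6 = 6
te_D = (13 + 4·14 + 21)/6 = 90/6 = 15

Forward pass:
ES_A = 0; EF_A = 6
ES_B = 6; EF_B = 6+15 = 21
ES_C = 6; EF_C = 6+6 = 12
ES_D = max(EF_B=21, EF_C=12) = 21; EF_D = 21+15 = 36
Expected project duration μ = 36 days. Critical path: A → B → D.

36 days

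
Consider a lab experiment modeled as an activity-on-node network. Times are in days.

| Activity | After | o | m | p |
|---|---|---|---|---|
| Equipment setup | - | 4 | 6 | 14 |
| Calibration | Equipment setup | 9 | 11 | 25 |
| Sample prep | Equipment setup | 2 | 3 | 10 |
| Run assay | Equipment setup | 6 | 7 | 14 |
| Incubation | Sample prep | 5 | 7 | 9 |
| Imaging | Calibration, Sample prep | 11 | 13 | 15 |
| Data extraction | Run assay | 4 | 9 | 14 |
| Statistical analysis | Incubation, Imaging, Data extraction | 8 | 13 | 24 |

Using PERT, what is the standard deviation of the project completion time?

te_Equipment setup = (4 + 4·6 + 14)/6 = 42/6 = 7; σ²_Equipment setup = ((14−4)/6)² = 2.778
te_Calibration = (9 + 4·11 + 25)/6 = 78/6 = 13; σ²_Calibration = ((25−9)/6)² = 7.111
te_Sample prep = (2 + 4·3 + 10)/6 = 24/6 = 4; σ²_Sample prep = ((10−2)/6)² = 1.778
te_Run assay = (6 + 4·7 + 14)/6 = 48/6 = 8; σ²_Run assay = ((14−6)/6)² = 1.778
te_Incubation = (5 + 4·7 + 9)/6 = 42/6 = 7; σ²_Incubation = ((9−5)/6)² = 0.444
te_Imaging = (11 + 4·13 + 15)/6 = 78/6 = 13; σ²_Imaging = ((15−11)/6)² = 0.444
te_Data extraction = (4 + 4·9 + 14)/6 = 54/6 = 9; σ²_Data extraction = ((14−4)/6)² = 2.778
te_Statistical analysis = (8 + 4·13 + 24)/6 = 84/6 = 14; σ²_Statistical analysis = ((24−8)/6)² = 7.111

Forward pass:
ES_Equipment setup = 0; EF_Equipment setup = 7
ES_Calibration = 7; EF_Calibration = 7+13 = 20
ES_Sample prep = 7; EF_Sample prep = 7+4 = 11
ES_Run assay = 7; EF_Run assay = 7+8 = 15
ES_Incubation = 11; EF_Incubation = 11+7 = 18
ES_Imaging = max(EF_Calibration=20, EF_Sample prep=11) = 20; EF_Imaging = 20+13 = 33
ES_Data extraction = 15; EF_Data extraction = 15+9 = 24
ES_Statistical analysis = max(EF_Incubation=18, EF_Imaging=33, EF_Data extraction=24) = 33; EF_Statistical analysis = 33+14 = 47
Expected project duration μ = 47 days. Critical path: Equipment setup → Calibration → Imaging → Statistical analysis.

Variance along critical path = 2.778 + 7.111 + 0.444 + 7.111 = 17.444
σ = √17.444 = 4.177 days

4.18 days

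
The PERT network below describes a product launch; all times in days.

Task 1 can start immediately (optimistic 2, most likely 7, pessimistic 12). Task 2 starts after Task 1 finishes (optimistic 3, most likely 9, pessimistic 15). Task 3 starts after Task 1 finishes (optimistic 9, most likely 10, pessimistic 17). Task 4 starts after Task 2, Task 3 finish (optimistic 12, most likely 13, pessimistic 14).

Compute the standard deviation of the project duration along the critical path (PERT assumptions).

te_Task 1 = (2 + 4·7 + 12)/6 = 42/6 = 7; σ²_Task 1 = ((12−2)/6)² = 2.778
te_Task 2 = (3 + 4·9 + 15)/6 = 54/6 = 9; σ²_Task 2 = ((15−3)/6)² = 4.000
te_Task 3 = (9 + 4·10 + 17)/6 = 66/6 = 11; σ²_Task 3 = ((17−9)/6)² = 1.778
te_Task 4 = (12 + 4·13 + 14)/6 = 78/6 = 13; σ²_Task 4 = ((14−12)/6)² = 0.111

Forward pass:
ES_Task 1 = 0; EF_Task 1 = 7
ES_Task 2 = 7; EF_Task 2 = 7+9 = 16
ES_Task 3 = 7; EF_Task 3 = 7+11 = 18
ES_Task 4 = max(EF_Task 2=16, EF_Task 3=18) = 18; EF_Task 4 = 18+13 = 31
Expected project duration μ = 31 days. Critical path: Task 1 → Task 3 → Task 4.

Variance along critical path = 2.778 + 1.778 + 0.111 = 4.667
σ = √4.667 = 2.160 days

2.16 days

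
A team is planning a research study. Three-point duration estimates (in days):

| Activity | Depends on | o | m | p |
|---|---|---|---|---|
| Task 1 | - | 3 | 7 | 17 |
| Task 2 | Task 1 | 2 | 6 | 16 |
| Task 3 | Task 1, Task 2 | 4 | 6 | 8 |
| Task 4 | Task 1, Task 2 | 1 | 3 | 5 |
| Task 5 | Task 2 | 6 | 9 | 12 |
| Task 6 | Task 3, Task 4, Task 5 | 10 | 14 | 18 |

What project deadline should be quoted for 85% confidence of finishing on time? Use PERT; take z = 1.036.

41.8 days

te_Task 1 = (3 + 4·7 + 17)/6 = 48/6 = 8; σ²_Task 1 = ((17−3)/6)² = 5.444
te_Task 2 = (2 + 4·6 + 16)/6 = 42/6 = 7; σ²_Task 2 = ((16−2)/6)² = 5.444
te_Task 3 = (4 + 4·6 + 8)/6 = 36/6 = 6; σ²_Task 3 = ((8−4)/6)² = 0.444
te_Task 4 = (1 + 4·3 + 5)/6 = 18/6 = 3; σ²_Task 4 = ((5−1)/6)² = 0.444
te_Task 5 = (6 + 4·9 + 12)/6 = 54/6 = 9; σ²_Task 5 = ((12−6)/6)² = 1.000
te_Task 6 = (10 + 4·14 + 18)/6 = 84/6 = 14; σ²_Task 6 = ((18−10)/6)² = 1.778

Forward pass:
ES_Task 1 = 0; EF_Task 1 = 8
ES_Task 2 = 8; EF_Task 2 = 8+7 = 15
ES_Task 3 = max(EF_Task 1=8, EF_Task 2=15) = 15; EF_Task 3 = 15+6 = 21
ES_Task 4 = max(EF_Task 1=8, EF_Task 2=15) = 15; EF_Task 4 = 15+3 = 18
ES_Task 5 = 15; EF_Task 5 = 15+9 = 24
ES_Task 6 = max(EF_Task 3=21, EF_Task 4=18, EF_Task 5=24) = 24; EF_Task 6 = 24+14 = 38
Expected project duration μ = 38 days. Critical path: Task 1 → Task 2 → Task 5 → Task 6.

Variance along critical path = 5.444 + 5.444 + 1.000 + 1.778 = 13.667; σ = 3.697 days.
D = μ + z·σ = 38 + 1.036·3.697 = 41.8 days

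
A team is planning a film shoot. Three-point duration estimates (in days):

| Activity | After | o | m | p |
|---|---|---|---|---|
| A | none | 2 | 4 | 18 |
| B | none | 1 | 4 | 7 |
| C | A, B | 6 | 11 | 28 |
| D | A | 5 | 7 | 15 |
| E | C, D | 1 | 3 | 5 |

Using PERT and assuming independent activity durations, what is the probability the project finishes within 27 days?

0.862

te_A = (2 + 4·4 + 18)/6 = 36/6 = 6; σ²_A = ((18−2)/6)² = 7.111
te_B = (1 + 4·4 + 7)/6 = 24/6 = 4; σ²_B = ((7−1)/6)² = 1.000
te_C = (6 + 4·11 + 28)/6 = 78/6 = 13; σ²_C = ((28−6)/6)² = 13.444
te_D = (5 + 4·7 + 15)/6 = 48/6 = 8; σ²_D = ((15−5)/6)² = 2.778
te_E = (1 + 4·3 + 5)/6 = 18/6 = 3; σ²_E = ((5−1)/6)² = 0.444

Forward pass:
ES_A = 0; EF_A = 6
ES_B = 0; EF_B = 4
ES_C = max(EF_A=6, EF_B=4) = 6; EF_C = 6+13 = 19
ES_D = 6; EF_D = 6+8 = 14
ES_E = max(EF_C=19, EF_D=14) = 19; EF_E = 19+3 = 22
Expected project duration μ = 22 days. Critical path: A → C → E.

Variance along critical path = 7.111 + 13.444 + 0.444 = 21.000; σ = √21.000 = 4.583 days.
Z = (27 − 22) / 4.583 = 1.091
P(T ≤ 27) = Φ(1.091) ≈ 0.862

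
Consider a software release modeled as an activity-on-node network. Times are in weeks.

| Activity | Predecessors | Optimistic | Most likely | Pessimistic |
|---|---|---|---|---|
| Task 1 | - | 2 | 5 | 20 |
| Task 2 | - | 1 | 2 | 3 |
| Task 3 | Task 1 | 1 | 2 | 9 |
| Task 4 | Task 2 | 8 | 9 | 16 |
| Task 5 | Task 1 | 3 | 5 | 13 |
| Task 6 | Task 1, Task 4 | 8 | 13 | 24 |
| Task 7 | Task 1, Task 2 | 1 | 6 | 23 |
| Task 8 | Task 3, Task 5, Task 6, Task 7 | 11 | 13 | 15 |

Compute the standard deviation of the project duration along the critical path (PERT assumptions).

te_Task 1 = (2 + 4·5 + 20)/6 = 42/6 = 7; σ²_Task 1 = ((20−2)/6)² = 9.000
te_Task 2 = (1 + 4·2 + 3)/6 = 12/6 = 2; σ²_Task 2 = ((3−1)/6)² = 0.111
te_Task 3 = (1 + 4·2 + 9)/6 = 18/6 = 3; σ²_Task 3 = ((9−1)/6)² = 1.778
te_Task 4 = (8 + 4·9 + 16)/6 = 60/6 = 10; σ²_Task 4 = ((16−8)/6)² = 1.778
te_Task 5 = (3 + 4·5 + 13)/6 = 36/6 = 6; σ²_Task 5 = ((13−3)/6)² = 2.778
te_Task 6 = (8 + 4·13 + 24)/6 = 84/6 = 14; σ²_Task 6 = ((24−8)/6)² = 7.111
te_Task 7 = (1 + 4·6 + 23)/6 = 48/6 = 8; σ²_Task 7 = ((23−1)/6)² = 13.444
te_Task 8 = (11 + 4·13 + 15)/6 = 78/6 = 13; σ²_Task 8 = ((15−11)/6)² = 0.444

Forward pass:
ES_Task 1 = 0; EF_Task 1 = 7
ES_Task 2 = 0; EF_Task 2 = 2
ES_Task 3 = 7; EF_Task 3 = 7+3 = 10
ES_Task 4 = 2; EF_Task 4 = 2+10 = 12
ES_Task 5 = 7; EF_Task 5 = 7+6 = 13
ES_Task 6 = max(EF_Task 1=7, EF_Task 4=12) = 12; EF_Task 6 = 12+14 = 26
ES_Task 7 = max(EF_Task 1=7, EF_Task 2=2) = 7; EF_Task 7 = 7+8 = 15
ES_Task 8 = max(EF_Task 3=10, EF_Task 5=13, EF_Task 6=26, EF_Task 7=15) = 26; EF_Task 8 = 26+13 = 39
Expected project duration μ = 39 weeks. Critical path: Task 2 → Task 4 → Task 6 → Task 8.

Variance along critical path = 0.111 + 1.778 + 7.111 + 0.444 = 9.444
σ = √9.444 = 3.073 weeks

3.07 weeks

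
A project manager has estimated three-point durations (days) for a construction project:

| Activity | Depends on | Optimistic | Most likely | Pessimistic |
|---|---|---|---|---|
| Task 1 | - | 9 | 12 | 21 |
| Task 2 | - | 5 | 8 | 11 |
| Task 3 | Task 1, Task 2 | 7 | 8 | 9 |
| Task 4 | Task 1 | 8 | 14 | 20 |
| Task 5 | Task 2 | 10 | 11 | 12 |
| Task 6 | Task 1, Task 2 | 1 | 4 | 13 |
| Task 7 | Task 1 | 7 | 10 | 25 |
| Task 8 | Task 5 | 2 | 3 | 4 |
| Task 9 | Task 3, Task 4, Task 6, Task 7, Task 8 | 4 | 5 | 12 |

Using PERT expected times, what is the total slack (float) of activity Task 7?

2 days

te_Task 1 = (9 + 4·12 + 21)/6 = 78/6 = 13
te_Task 2 = (5 + 4·8 + 11)/6 = 48/6 = 8
te_Task 3 = (7 + 4·8 + 9)/6 = 48/6 = 8
te_Task 4 = (8 + 4·14 + 20)/6 = 84/6 = 14
te_Task 5 = (10 + 4·11 + 12)/6 = 66/6 = 11
te_Task 6 = (1 + 4·4 + 13)/6 = 30/6 = 5
te_Task 7 = (7 + 4·10 + 25)/6 = 72/6 = 12
te_Task 8 = (2 + 4·3 + 4)/6 = 18/6 = 3
te_Task 9 = (4 + 4·5 + 12)/6 = 36/6 = 6

Forward pass:
ES_Task 1 = 0; EF_Task 1 = 13
ES_Task 2 = 0; EF_Task 2 = 8
ES_Task 3 = max(EF_Task 1=13, EF_Task 2=8) = 13; EF_Task 3 = 13+8 = 21
ES_Task 4 = 13; EF_Task 4 = 13+14 = 27
ES_Task 5 = 8; EF_Task 5 = 8+11 = 19
ES_Task 6 = max(EF_Task 1=13, EF_Task 2=8) = 13; EF_Task 6 = 13+5 = 18
ES_Task 7 = 13; EF_Task 7 = 13+12 = 25
ES_Task 8 = 19; EF_Task 8 = 19+3 = 22
ES_Task 9 = max(EF_Task 3=21, EF_Task 4=27, EF_Task 6=18, EF_Task 7=25, EF_Task 8=22) = 27; EF_Task 9 = 27+6 = 33
Expected project duration μ = 33 days. Critical path: Task 1 → Task 4 → Task 9.

Backward pass:
LF_Task 9 = 33; LS_Task 9 = 33−6 = 27
LF_Task 8 = LS_Task 9 = 27; LS_Task 8 = 27−3 = 24
LF_Task 7 = LS_Task 9 = 27; LS_Task 7 = 27−12 = 15
LF_Task 6 = LS_Task 9 = 27; LS_Task 6 = 27−5 = 22
LF_Task 5 = LS_Task 8 = 24; LS_Task 5 = 24−11 = 13
LF_Task 4 = LS_Task 9 = 27; LS_Task 4 = 27−14 = 13
LF_Task 3 = LS_Task 9 = 27; LS_Task 3 = 27−8 = 19
LF_Task 2 = min(LS_Task 3=19, LS_Task 5=13, LS_Task 6=22) = 13; LS_Task 2 = 13−8 = 5
LF_Task 1 = min(LS_Task 3=19, LS_Task 4=13, LS_Task 6=22, LS_Task 7=15) = 13; LS_Task 1 = 13−13 = 0
Slack_Task 7 = LS_Task 7 − ES_Task 7 = 15 − 13 = 2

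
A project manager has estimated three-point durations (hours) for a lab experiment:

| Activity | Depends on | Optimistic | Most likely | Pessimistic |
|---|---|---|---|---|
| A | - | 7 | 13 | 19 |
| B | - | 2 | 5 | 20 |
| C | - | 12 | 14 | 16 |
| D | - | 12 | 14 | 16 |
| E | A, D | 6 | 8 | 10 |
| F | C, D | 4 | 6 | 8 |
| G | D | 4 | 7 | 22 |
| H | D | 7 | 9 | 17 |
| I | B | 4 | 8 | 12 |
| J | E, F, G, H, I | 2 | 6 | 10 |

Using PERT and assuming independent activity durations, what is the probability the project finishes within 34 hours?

te_A = (7 + 4·13 + 19)/6 = 78/6 = 13; σ²_A = ((19−7)/6)² = 4.000
te_B = (2 + 4·5 + 20)/6 = 42/6 = 7; σ²_B = ((20−2)/6)² = 9.000
te_C = (12 + 4·14 + 16)/6 = 84/6 = 14; σ²_C = ((16−12)/6)² = 0.444
te_D = (12 + 4·14 + 16)/6 = 84/6 = 14; σ²_D = ((16−12)/6)² = 0.444
te_E = (6 + 4·8 + 10)/6 = 48/6 = 8; σ²_E = ((10−6)/6)² = 0.444
te_F = (4 + 4·6 + 8)/6 = 36/6 = 6; σ²_F = ((8−4)/6)² = 0.444
te_G = (4 + 4·7 + 22)/6 = 54/6 = 9; σ²_G = ((22−4)/6)² = 9.000
te_H = (7 + 4·9 + 17)/6 = 60/6 = 10; σ²_H = ((17−7)/6)² = 2.778
te_I = (4 + 4·8 + 12)/6 = 48/6 = 8; σ²_I = ((12−4)/6)² = 1.778
te_J = (2 + 4·6 + 10)/6 = 36/6 = 6; σ²_J = ((10−2)/6)² = 1.778

Forward pass:
ES_A = 0; EF_A = 13
ES_B = 0; EF_B = 7
ES_C = 0; EF_C = 14
ES_D = 0; EF_D = 14
ES_E = max(EF_A=13, EF_D=14) = 14; EF_E = 14+8 = 22
ES_F = max(EF_C=14, EF_D=14) = 14; EF_F = 14+6 = 20
ES_G = 14; EF_G = 14+9 = 23
ES_H = 14; EF_H = 14+10 = 24
ES_I = 7; EF_I = 7+8 = 15
ES_J = max(EF_E=22, EF_F=20, EF_G=23, EF_H=24, EF_I=15) = 24; EF_J = 24+6 = 30
Expected project duration μ = 30 hours. Critical path: D → H → J.

Variance along critical path = 0.444 + 2.778 + 1.778 = 5.000; σ = √5.000 = 2.236 hours.
Z = (34 − 30) / 2.236 = 1.789
P(T ≤ 34) = Φ(1.789) ≈ 0.963

0.963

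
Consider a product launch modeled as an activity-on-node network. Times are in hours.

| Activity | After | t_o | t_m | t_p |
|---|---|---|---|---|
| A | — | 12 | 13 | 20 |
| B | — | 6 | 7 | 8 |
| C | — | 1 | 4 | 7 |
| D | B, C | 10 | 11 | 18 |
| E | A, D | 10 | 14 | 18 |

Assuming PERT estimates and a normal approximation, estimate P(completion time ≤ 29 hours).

0.018

te_A = (12 + 4·13 + 20)/6 = 84/6 = 14; σ²_A = ((20−12)/6)² = 1.778
te_B = (6 + 4·7 + 8)/6 = 42/6 = 7; σ²_B = ((8−6)/6)² = 0.111
te_C = (1 + 4·4 + 7)/6 = 24/6 = 4; σ²_C = ((7−1)/6)² = 1.000
te_D = (10 + 4·11 + 18)/6 = 72/6 = 12; σ²_D = ((18−10)/6)² = 1.778
te_E = (10 + 4·14 + 18)/6 = 84/6 = 14; σ²_E = ((18−10)/6)² = 1.778

Forward pass:
ES_A = 0; EF_A = 14
ES_B = 0; EF_B = 7
ES_C = 0; EF_C = 4
ES_D = max(EF_B=7, EF_C=4) = 7; EF_D = 7+12 = 19
ES_E = max(EF_A=14, EF_D=19) = 19; EF_E = 19+14 = 33
Expected project duration μ = 33 hours. Critical path: B → D → E.

Variance along critical path = 0.111 + 1.778 + 1.778 = 3.667; σ = √3.667 = 1.915 hours.
Z = (29 − 33) / 1.915 = -2.089
P(T ≤ 29) = Φ(-2.089) ≈ 0.018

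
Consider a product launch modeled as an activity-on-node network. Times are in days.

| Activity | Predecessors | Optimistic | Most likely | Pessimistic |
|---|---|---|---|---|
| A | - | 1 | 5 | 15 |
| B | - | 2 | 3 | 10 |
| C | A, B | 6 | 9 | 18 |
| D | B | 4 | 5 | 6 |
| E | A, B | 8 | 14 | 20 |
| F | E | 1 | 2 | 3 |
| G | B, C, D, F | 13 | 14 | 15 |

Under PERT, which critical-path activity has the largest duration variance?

A

te_A = (1 + 4·5 + 15)/6 = 36/6 = 6; σ²_A = ((15−1)/6)² = 5.444
te_B = (2 + 4·3 + 10)/6 = 24/6 = 4; σ²_B = ((10−2)/6)² = 1.778
te_C = (6 + 4·9 + 18)/6 = 60/6 = 10; σ²_C = ((18−6)/6)² = 4.000
te_D = (4 + 4·5 + 6)/6 = 30/6 = 5; σ²_D = ((6−4)/6)² = 0.111
te_E = (8 + 4·14 + 20)/6 = 84/6 = 14; σ²_E = ((20−8)/6)² = 4.000
te_F = (1 + 4·2 + 3)/6 = 12/6 = 2; σ²_F = ((3−1)/6)² = 0.111
te_G = (13 + 4·14 + 15)/6 = 84/6 = 14; σ²_G = ((15−13)/6)² = 0.111

Forward pass:
ES_A = 0; EF_A = 6
ES_B = 0; EF_B = 4
ES_C = max(EF_A=6, EF_B=4) = 6; EF_C = 6+10 = 16
ES_D = 4; EF_D = 4+5 = 9
ES_E = max(EF_A=6, EF_B=4) = 6; EF_E = 6+14 = 20
ES_F = 20; EF_F = 20+2 = 22
ES_G = max(EF_B=4, EF_C=16, EF_D=9, EF_F=22) = 22; EF_G = 22+14 = 36
Expected project duration μ = 36 days. Critical path: A → E → F → G.

Variances on critical path: σ²_A=5.444, σ²_E=4.000, σ²_F=0.111, σ²_G=0.111.
Largest is σ²_A = 5.444.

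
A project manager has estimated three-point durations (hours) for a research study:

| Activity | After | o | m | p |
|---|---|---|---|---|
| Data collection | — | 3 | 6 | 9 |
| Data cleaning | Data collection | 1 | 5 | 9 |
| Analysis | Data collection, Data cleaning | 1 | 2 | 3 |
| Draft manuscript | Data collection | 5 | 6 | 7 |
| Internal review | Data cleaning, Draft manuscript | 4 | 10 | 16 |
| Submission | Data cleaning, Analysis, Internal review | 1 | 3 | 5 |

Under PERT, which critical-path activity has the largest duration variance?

te_Data collection = (3 + 4·6 + 9)/6 = 36/6 = 6; σ²_Data collection = ((9−3)/6)² = 1.000
te_Data cleaning = (1 + 4·5 + 9)/6 = 30/6 = 5; σ²_Data cleaning = ((9−1)/6)² = 1.778
te_Analysis = (1 + 4·2 + 3)/6 = 12/6 = 2; σ²_Analysis = ((3−1)/6)² = 0.111
te_Draft manuscript = (5 + 4·6 + 7)/6 = 36/6 = 6; σ²_Draft manuscript = ((7−5)/6)² = 0.111
te_Internal review = (4 + 4·10 + 16)/6 = 60/6 = 10; σ²_Internal review = ((16−4)/6)² = 4.000
te_Submission = (1 + 4·3 + 5)/6 = 18/6 = 3; σ²_Submission = ((5−1)/6)² = 0.444

Forward pass:
ES_Data collection = 0; EF_Data collection = 6
ES_Data cleaning = 6; EF_Data cleaning = 6+5 = 11
ES_Analysis = max(EF_Data collection=6, EF_Data cleaning=11) = 11; EF_Analysis = 11+2 = 13
ES_Draft manuscript = 6; EF_Draft manuscript = 6+6 = 12
ES_Internal review = max(EF_Data cleaning=11, EF_Draft manuscript=12) = 12; EF_Internal review = 12+10 = 22
ES_Submission = max(EF_Data cleaning=11, EF_Analysis=13, EF_Internal review=22) = 22; EF_Submission = 22+3 = 25
Expected project duration μ = 25 hours. Critical path: Data collection → Draft manuscript → Internal review → Submission.

Variances on critical path: σ²_Data collection=1.000, σ²_Draft manuscript=0.111, σ²_Internal review=4.000, σ²_Submission=0.444.
Largest is σ²_Internal review = 4.000.

Internal review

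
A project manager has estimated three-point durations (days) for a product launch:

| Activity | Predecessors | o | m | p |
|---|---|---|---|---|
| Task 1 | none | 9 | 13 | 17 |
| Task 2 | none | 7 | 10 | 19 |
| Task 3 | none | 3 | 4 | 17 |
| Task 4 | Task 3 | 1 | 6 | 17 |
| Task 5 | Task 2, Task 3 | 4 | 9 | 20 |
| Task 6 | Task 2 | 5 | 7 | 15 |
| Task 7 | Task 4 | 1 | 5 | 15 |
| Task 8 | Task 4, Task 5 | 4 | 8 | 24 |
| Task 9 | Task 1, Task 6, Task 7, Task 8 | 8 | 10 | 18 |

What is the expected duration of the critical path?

te_Task 1 = (9 + 4·13 + 17)/6 = 78/6 = 13
te_Task 2 = (7 + 4·10 + 19)/6 = 66/6 = 11
te_Task 3 = (3 + 4·4 + 17)/6 = 36/6 = 6
te_Task 4 = (1 + 4·6 + 17)/6 = 42/6 = 7
te_Task 5 = (4 + 4·9 + 20)/6 = 60/6 = 10
te_Task 6 = (5 + 4·7 + 15)/6 = 48/6 = 8
te_Task 7 = (1 + 4·5 + 15)/6 = 36/6 = 6
te_Task 8 = (4 + 4·8 + 24)/6 = 60/6 = 10
te_Task 9 = (8 + 4·10 + 18)/6 = 66/6 = 11

Forward pass:
ES_Task 1 = 0; EF_Task 1 = 13
ES_Task 2 = 0; EF_Task 2 = 11
ES_Task 3 = 0; EF_Task 3 = 6
ES_Task 4 = 6; EF_Task 4 = 6+7 = 13
ES_Task 5 = max(EF_Task 2=11, EF_Task 3=6) = 11; EF_Task 5 = 11+10 = 21
ES_Task 6 = 11; EF_Task 6 = 11+8 = 19
ES_Task 7 = 13; EF_Task 7 = 13+6 = 19
ES_Task 8 = max(EF_Task 4=13, EF_Task 5=21) = 21; EF_Task 8 = 21+10 = 31
ES_Task 9 = max(EF_Task 1=13, EF_Task 6=19, EF_Task 7=19, EF_Task 8=31) = 31; EF_Task 9 = 31+11 = 42
Expected project duration μ = 42 days. Critical path: Task 2 → Task 5 → Task 8 → Task 9.

42 days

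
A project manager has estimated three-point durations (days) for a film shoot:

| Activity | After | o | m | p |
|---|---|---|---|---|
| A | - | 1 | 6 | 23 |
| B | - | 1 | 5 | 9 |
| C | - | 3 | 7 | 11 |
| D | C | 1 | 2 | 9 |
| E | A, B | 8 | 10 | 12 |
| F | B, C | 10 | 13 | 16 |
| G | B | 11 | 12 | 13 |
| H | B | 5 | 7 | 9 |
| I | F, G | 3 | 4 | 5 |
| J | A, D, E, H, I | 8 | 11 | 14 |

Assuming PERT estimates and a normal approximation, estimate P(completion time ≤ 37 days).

0.845

te_A = (1 + 4·6 + 23)/6 = 48/6 = 8; σ²_A = ((23−1)/6)² = 13.444
te_B = (1 + 4·5 + 9)/6 = 30/6 = 5; σ²_B = ((9−1)/6)² = 1.778
te_C = (3 + 4·7 + 11)/6 = 42/6 = 7; σ²_C = ((11−3)/6)² = 1.778
te_D = (1 + 4·2 + 9)/6 = 18/6 = 3; σ²_D = ((9−1)/6)² = 1.778
te_E = (8 + 4·10 + 12)/6 = 60/6 = 10; σ²_E = ((12−8)/6)² = 0.444
te_F = (10 + 4·13 + 16)/6 = 78/6 = 13; σ²_F = ((16−10)/6)² = 1.000
te_G = (11 + 4·12 + 13)/6 = 72/6 = 12; σ²_G = ((13−11)/6)² = 0.111
te_H = (5 + 4·7 + 9)/6 = 42/6 = 7; σ²_H = ((9−5)/6)² = 0.444
te_I = (3 + 4·4 + 5)/6 = 24/6 = 4; σ²_I = ((5−3)/6)² = 0.111
te_J = (8 + 4·11 + 14)/6 = 66/6 = 11; σ²_J = ((14−8)/6)² = 1.000

Forward pass:
ES_A = 0; EF_A = 8
ES_B = 0; EF_B = 5
ES_C = 0; EF_C = 7
ES_D = 7; EF_D = 7+3 = 10
ES_E = max(EF_A=8, EF_B=5) = 8; EF_E = 8+10 = 18
ES_F = max(EF_B=5, EF_C=7) = 7; EF_F = 7+13 = 20
ES_G = 5; EF_G = 5+12 = 17
ES_H = 5; EF_H = 5+7 = 12
ES_I = max(EF_F=20, EF_G=17) = 20; EF_I = 20+4 = 24
ES_J = max(EF_A=8, EF_D=10, EF_E=18, EF_H=12, EF_I=24) = 24; EF_J = 24+11 = 35
Expected project duration μ = 35 days. Critical path: C → F → I → J.

Variance along critical path = 1.778 + 1.000 + 0.111 + 1.000 = 3.889; σ = √3.889 = 1.972 days.
Z = (37 − 35) / 1.972 = 1.014
P(T ≤ 37) = Φ(1.014) ≈ 0.845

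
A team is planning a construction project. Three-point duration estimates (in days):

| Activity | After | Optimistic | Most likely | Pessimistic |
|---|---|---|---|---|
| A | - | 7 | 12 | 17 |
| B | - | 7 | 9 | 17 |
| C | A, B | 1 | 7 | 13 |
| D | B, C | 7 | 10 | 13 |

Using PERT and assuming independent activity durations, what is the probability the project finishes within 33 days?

te_A = (7 + 4·12 + 17)/6 = 72/6 = 12; σ²_A = ((17−7)/6)² = 2.778
te_B = (7 + 4·9 + 17)/6 = 60/6 = 10; σ²_B = ((17−7)/6)² = 2.778
te_C = (1 + 4·7 + 13)/6 = 42/6 = 7; σ²_C = ((13−1)/6)² = 4.000
te_D = (7 + 4·10 + 13)/6 = 60/6 = 10; σ²_D = ((13−7)/6)² = 1.000

Forward pass:
ES_A = 0; EF_A = 12
ES_B = 0; EF_B = 10
ES_C = max(EF_A=12, EF_B=10) = 12; EF_C = 12+7 = 19
ES_D = max(EF_B=10, EF_C=19) = 19; EF_D = 19+10 = 29
Expected project duration μ = 29 days. Critical path: A → C → D.

Variance along critical path = 2.778 + 4.000 + 1.000 = 7.778; σ = √7.778 = 2.789 days.
Z = (33 − 29) / 2.789 = 1.434
P(T ≤ 33) = Φ(1.434) ≈ 0.924

0.924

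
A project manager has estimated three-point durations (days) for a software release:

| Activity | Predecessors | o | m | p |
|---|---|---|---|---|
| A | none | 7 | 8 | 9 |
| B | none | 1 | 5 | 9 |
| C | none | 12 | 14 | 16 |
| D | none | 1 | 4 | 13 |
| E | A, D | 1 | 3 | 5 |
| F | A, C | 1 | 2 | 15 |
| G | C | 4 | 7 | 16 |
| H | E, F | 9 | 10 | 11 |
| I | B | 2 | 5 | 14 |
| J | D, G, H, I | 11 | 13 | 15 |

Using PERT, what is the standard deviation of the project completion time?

2.54 days

te_A = (7 + 4·8 + 9)/6 = 48/6 = 8; σ²_A = ((9−7)/6)² = 0.111
te_B = (1 + 4·5 + 9)/6 = 30/6 = 5; σ²_B = ((9−1)/6)² = 1.778
te_C = (12 + 4·14 + 16)/6 = 84/6 = 14; σ²_C = ((16−12)/6)² = 0.444
te_D = (1 + 4·4 + 13)/6 = 30/6 = 5; σ²_D = ((13−1)/6)² = 4.000
te_E = (1 + 4·3 + 5)/6 = 18/6 = 3; σ²_E = ((5−1)/6)² = 0.444
te_F = (1 + 4·2 + 15)/6 = 24/6 = 4; σ²_F = ((15−1)/6)² = 5.444
te_G = (4 + 4·7 + 16)/6 = 48/6 = 8; σ²_G = ((16−4)/6)² = 4.000
te_H = (9 + 4·10 + 11)/6 = 60/6 = 10; σ²_H = ((11−9)/6)² = 0.111
te_I = (2 + 4·5 + 14)/6 = 36/6 = 6; σ²_I = ((14−2)/6)² = 4.000
te_J = (11 + 4·13 + 15)/6 = 78/6 = 13; σ²_J = ((15−11)/6)² = 0.444

Forward pass:
ES_A = 0; EF_A = 8
ES_B = 0; EF_B = 5
ES_C = 0; EF_C = 14
ES_D = 0; EF_D = 5
ES_E = max(EF_A=8, EF_D=5) = 8; EF_E = 8+3 = 11
ES_F = max(EF_A=8, EF_C=14) = 14; EF_F = 14+4 = 18
ES_G = 14; EF_G = 14+8 = 22
ES_H = max(EF_E=11, EF_F=18) = 18; EF_H = 18+10 = 28
ES_I = 5; EF_I = 5+6 = 11
ES_J = max(EF_D=5, EF_G=22, EF_H=28, EF_I=11) = 28; EF_J = 28+13 = 41
Expected project duration μ = 41 days. Critical path: C → F → H → J.

Variance along critical path = 0.444 + 5.444 + 0.111 + 0.444 = 6.444
σ = √6.444 = 2.539 days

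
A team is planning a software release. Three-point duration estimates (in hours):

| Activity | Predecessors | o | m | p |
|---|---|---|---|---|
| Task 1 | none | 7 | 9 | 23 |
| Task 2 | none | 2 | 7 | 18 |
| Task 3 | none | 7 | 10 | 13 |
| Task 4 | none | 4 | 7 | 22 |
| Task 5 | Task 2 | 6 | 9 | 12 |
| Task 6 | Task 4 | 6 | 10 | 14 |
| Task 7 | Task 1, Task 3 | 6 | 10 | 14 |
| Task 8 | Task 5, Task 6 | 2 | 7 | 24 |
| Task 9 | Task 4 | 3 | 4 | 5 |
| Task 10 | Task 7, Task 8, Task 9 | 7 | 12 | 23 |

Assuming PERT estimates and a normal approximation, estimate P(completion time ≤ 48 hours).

0.894

te_Task 1 = (7 + 4·9 + 23)/6 = 66/6 = 11; σ²_Task 1 = ((23−7)/6)² = 7.111
te_Task 2 = (2 + 4·7 + 18)/6 = 48/6 = 8; σ²_Task 2 = ((18−2)/6)² = 7.111
te_Task 3 = (7 + 4·10 + 13)/6 = 60/6 = 10; σ²_Task 3 = ((13−7)/6)² = 1.000
te_Task 4 = (4 + 4·7 + 22)/6 = 54/6 = 9; σ²_Task 4 = ((22−4)/6)² = 9.000
te_Task 5 = (6 + 4·9 + 12)/6 = 54/6 = 9; σ²_Task 5 = ((12−6)/6)² = 1.000
te_Task 6 = (6 + 4·10 + 14)/6 = 60/6 = 10; σ²_Task 6 = ((14−6)/6)² = 1.778
te_Task 7 = (6 + 4·10 + 14)/6 = 60/6 = 10; σ²_Task 7 = ((14−6)/6)² = 1.778
te_Task 8 = (2 + 4·7 + 24)/6 = 54/6 = 9; σ²_Task 8 = ((24−2)/6)² = 13.444
te_Task 9 = (3 + 4·4 + 5)/6 = 24/6 = 4; σ²_Task 9 = ((5−3)/6)² = 0.111
te_Task 10 = (7 + 4·12 + 23)/6 = 78/6 = 13; σ²_Task 10 = ((23−7)/6)² = 7.111

Forward pass:
ES_Task 1 = 0; EF_Task 1 = 11
ES_Task 2 = 0; EF_Task 2 = 8
ES_Task 3 = 0; EF_Task 3 = 10
ES_Task 4 = 0; EF_Task 4 = 9
ES_Task 5 = 8; EF_Task 5 = 8+9 = 17
ES_Task 6 = 9; EF_Task 6 = 9+10 = 19
ES_Task 7 = max(EF_Task 1=11, EF_Task 3=10) = 11; EF_Task 7 = 11+10 = 21
ES_Task 8 = max(EF_Task 5=17, EF_Task 6=19) = 19; EF_Task 8 = 19+9 = 28
ES_Task 9 = 9; EF_Task 9 = 9+4 = 13
ES_Task 10 = max(EF_Task 7=21, EF_Task 8=28, EF_Task 9=13) = 28; EF_Task 10 = 28+13 = 41
Expected project duration μ = 41 hours. Critical path: Task 4 → Task 6 → Task 8 → Task 10.

Variance along critical path = 9.000 + 1.778 + 13.444 + 7.111 = 31.333; σ = √31.333 = 5.598 hours.
Z = (48 − 41) / 5.598 = 1.251
P(T ≤ 48) = Φ(1.251) ≈ 0.894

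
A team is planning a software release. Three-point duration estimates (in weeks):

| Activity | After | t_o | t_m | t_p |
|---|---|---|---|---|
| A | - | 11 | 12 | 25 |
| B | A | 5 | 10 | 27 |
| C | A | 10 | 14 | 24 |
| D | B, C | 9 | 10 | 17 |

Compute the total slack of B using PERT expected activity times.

te_A = (11 + 4·12 + 25)/6 = 84/6 = 14
te_B = (5 + 4·10 + 27)/6 = 72/6 = 12
te_C = (10 + 4·14 + 24)/6 = 90/6 = 15
te_D = (9 + 4·10 + 17)/6 = 66/6 = 11

Forward pass:
ES_A = 0; EF_A = 14
ES_B = 14; EF_B = 14+12 = 26
ES_C = 14; EF_C = 14+15 = 29
ES_D = max(EF_B=26, EF_C=29) = 29; EF_D = 29+11 = 40
Expected project duration μ = 40 weeks. Critical path: A → C → D.

Backward pass:
LF_D = 40; LS_D = 40−11 = 29
LF_C = LS_D = 29; LS_C = 29−15 = 14
LF_B = LS_D = 29; LS_B = 29−12 = 17
LF_A = min(LS_B=17, LS_C=14) = 14; LS_A = 14−14 = 0
Slack_B = LS_B − ES_B = 17 − 14 = 3

3 weeks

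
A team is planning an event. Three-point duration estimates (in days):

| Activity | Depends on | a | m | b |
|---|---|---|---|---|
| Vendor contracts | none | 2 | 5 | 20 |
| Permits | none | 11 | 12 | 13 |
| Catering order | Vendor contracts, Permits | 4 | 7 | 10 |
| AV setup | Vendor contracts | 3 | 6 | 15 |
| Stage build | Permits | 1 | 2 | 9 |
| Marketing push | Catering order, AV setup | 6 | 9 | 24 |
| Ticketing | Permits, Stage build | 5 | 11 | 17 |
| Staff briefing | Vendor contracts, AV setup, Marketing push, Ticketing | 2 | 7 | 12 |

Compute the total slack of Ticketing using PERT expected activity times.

te_Vendor contracts = (2 + 4·5 + 20)/6 = 42/6 = 7
te_Permits = (11 + 4·12 + 13)/6 = 72/6 = 12
te_Catering order = (4 + 4·7 + 10)/6 = 42/6 = 7
te_AV setup = (3 + 4·6 + 15)/6 = 42/6 = 7
te_Stage build = (1 + 4·2 + 9)/6 = 18/6 = 3
te_Marketing push = (6 + 4·9 + 24)/6 = 66/6 = 11
te_Ticketing = (5 + 4·11 + 17)/6 = 66/6 = 11
te_Staff briefing = (2 + 4·7 + 12)/6 = 42/6 = 7

Forward pass:
ES_Vendor contracts = 0; EF_Vendor contracts = 7
ES_Permits = 0; EF_Permits = 12
ES_Catering order = max(EF_Vendor contracts=7, EF_Permits=12) = 12; EF_Catering order = 12+7 = 19
ES_AV setup = 7; EF_AV setup = 7+7 = 14
ES_Stage build = 12; EF_Stage build = 12+3 = 15
ES_Marketing push = max(EF_Catering order=19, EF_AV setup=14) = 19; EF_Marketing push = 19+11 = 30
ES_Ticketing = max(EF_Permits=12, EF_Stage build=15) = 15; EF_Ticketing = 15+11 = 26
ES_Staff briefing = max(EF_Vendor contracts=7, EF_AV setup=14, EF_Marketing push=30, EF_Ticketing=26) = 30; EF_Staff briefing = 30+7 = 37
Expected project duration μ = 37 days. Critical path: Permits → Catering order → Marketing push → Staff briefing.

Backward pass:
LF_Staff briefing = 37; LS_Staff briefing = 37−7 = 30
LF_Ticketing = LS_Staff briefing = 30; LS_Ticketing = 30−11 = 19
LF_Marketing push = LS_Staff briefing = 30; LS_Marketing push = 30−11 = 19
LF_Stage build = LS_Ticketing = 19; LS_Stage build = 19−3 = 16
LF_AV setup = min(LS_Marketing push=19, LS_Staff briefing=30) = 19; LS_AV setup = 19−7 = 12
LF_Catering order = LS_Marketing push = 19; LS_Catering order = 19−7 = 12
LF_Permits = min(LS_Catering order=12, LS_Stage build=16, LS_Ticketing=19) = 12; LS_Permits = 12−12 = 0
LF_Vendor contracts = min(LS_Catering order=12, LS_AV setup=12, LS_Staff briefing=30) = 12; LS_Vendor contracts = 12−7 = 5
Slack_Ticketing = LS_Ticketing − ES_Ticketing = 19 − 15 = 4

4 days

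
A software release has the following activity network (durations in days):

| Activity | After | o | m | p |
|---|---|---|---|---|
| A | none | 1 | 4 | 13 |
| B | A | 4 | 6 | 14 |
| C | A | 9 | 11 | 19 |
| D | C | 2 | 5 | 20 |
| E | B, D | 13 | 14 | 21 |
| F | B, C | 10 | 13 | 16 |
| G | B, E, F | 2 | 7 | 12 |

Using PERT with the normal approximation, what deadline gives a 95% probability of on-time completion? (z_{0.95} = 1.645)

53.4 days

te_A = (1 + 4·4 + 13)/6 = 30/6 = 5; σ²_A = ((13−1)/6)² = 4.000
te_B = (4 + 4·6 + 14)/6 = 42/6 = 7; σ²_B = ((14−4)/6)² = 2.778
te_C = (9 + 4·11 + 19)/6 = 72/6 = 12; σ²_C = ((19−9)/6)² = 2.778
te_D = (2 + 4·5 + 20)/6 = 42/6 = 7; σ²_D = ((20−2)/6)² = 9.000
te_E = (13 + 4·14 + 21)/6 = 90/6 = 15; σ²_E = ((21−13)/6)² = 1.778
te_F = (10 + 4·13 + 16)/6 = 78/6 = 13; σ²_F = ((16−10)/6)² = 1.000
te_G = (2 + 4·7 + 12)/6 = 42/6 = 7; σ²_G = ((12−2)/6)² = 2.778

Forward pass:
ES_A = 0; EF_A = 5
ES_B = 5; EF_B = 5+7 = 12
ES_C = 5; EF_C = 5+12 = 17
ES_D = 17; EF_D = 17+7 = 24
ES_E = max(EF_B=12, EF_D=24) = 24; EF_E = 24+15 = 39
ES_F = max(EF_B=12, EF_C=17) = 17; EF_F = 17+13 = 30
ES_G = max(EF_B=12, EF_E=39, EF_F=30) = 39; EF_G = 39+7 = 46
Expected project duration μ = 46 days. Critical path: A → C → D → E → G.

Variance along critical path = 4.000 + 2.778 + 9.000 + 1.778 + 2.778 = 20.333; σ = 4.509 days.
D = μ + z·σ = 46 + 1.645·4.509 = 53.4 days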